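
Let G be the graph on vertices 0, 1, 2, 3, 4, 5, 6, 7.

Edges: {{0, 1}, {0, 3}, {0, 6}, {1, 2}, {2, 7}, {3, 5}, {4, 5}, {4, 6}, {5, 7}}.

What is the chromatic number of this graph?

The cycle 0-6-4-5-3-0 has odd length 5, so it cannot be 2-colored; at least 3 colors are needed.
One proper 3-coloring: 0=red, 1=blue, 2=red, 3=blue, 4=blue, 5=red, 6=green, 7=blue. No two adjacent vertices share a color.

3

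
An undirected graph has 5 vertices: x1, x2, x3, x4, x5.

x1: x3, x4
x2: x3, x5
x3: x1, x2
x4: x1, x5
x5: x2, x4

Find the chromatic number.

3

The cycle x3-x2-x5-x4-x1-x3 has odd length 5, so it cannot be 2-colored; at least 3 colors are needed.
3 colors suffice: color 1 → {x3, x5}; color 2 → {x1, x2}; color 3 → {x4}. Each edge has distinct colors on its endpoints.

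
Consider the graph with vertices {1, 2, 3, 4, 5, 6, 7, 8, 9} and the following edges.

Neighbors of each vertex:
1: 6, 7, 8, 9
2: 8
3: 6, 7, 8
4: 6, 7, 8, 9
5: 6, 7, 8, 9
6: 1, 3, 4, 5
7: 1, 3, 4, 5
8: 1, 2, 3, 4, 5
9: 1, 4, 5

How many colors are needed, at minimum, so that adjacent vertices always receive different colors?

2

1 and 7 are adjacent, so at least 2 colors are needed.
A valid assignment using 2 colors: 1=blue, 2=blue, 3=blue, 4=blue, 5=blue, 6=red, 7=red, 8=red, 9=red. Every edge joins two different colors.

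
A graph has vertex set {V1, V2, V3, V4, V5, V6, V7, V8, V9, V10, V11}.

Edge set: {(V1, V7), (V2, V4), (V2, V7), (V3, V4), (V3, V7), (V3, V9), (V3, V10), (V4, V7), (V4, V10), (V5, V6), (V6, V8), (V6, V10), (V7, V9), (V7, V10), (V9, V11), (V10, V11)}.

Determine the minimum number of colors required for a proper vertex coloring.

V3, V4, V7, V10 are pairwise adjacent (a clique of size 4), so at least 4 colors are needed.
4 colors suffice: V1=2, V2=2, V3=4, V4=3, V5=2, V6=1, V7=1, V8=2, V9=2, V10=2, V11=1. Every edge joins two different colors.

4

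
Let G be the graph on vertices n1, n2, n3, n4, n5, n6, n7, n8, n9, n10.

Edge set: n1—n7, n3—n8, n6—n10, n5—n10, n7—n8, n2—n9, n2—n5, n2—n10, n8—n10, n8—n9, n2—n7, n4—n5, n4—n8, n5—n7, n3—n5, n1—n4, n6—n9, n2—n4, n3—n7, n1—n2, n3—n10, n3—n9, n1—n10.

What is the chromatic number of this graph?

n2, n5, n10 are mutually adjacent, so at least 3 colors are needed.
3 colors suffice: color 1 → {n2, n3, n6}; color 2 → {n4, n7, n9, n10}; color 3 → {n1, n5, n8}. Every edge joins two different colors.

3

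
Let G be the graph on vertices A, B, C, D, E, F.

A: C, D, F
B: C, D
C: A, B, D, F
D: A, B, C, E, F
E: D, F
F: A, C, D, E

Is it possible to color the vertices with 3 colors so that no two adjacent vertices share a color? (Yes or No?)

A, C, D, F are pairwise adjacent (a clique of size 4), so at least 4 colors are needed.
So 3 colors are not enough.

No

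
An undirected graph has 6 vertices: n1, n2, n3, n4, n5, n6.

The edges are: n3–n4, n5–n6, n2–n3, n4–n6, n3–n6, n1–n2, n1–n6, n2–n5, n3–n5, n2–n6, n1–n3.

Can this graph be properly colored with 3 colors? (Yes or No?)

n2, n3, n5, n6 form a clique, so at least 4 colors are needed.
So 3 colors are not enough.

No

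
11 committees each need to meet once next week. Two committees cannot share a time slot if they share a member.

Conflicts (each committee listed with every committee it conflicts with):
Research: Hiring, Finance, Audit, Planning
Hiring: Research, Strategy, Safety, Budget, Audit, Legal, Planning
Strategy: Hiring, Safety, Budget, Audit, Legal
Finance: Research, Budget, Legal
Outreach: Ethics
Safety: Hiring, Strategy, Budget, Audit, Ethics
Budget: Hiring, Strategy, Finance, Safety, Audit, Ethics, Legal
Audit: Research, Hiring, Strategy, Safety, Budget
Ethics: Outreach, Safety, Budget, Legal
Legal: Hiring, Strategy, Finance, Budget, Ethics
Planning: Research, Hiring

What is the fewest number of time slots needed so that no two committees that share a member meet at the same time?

5

Hiring, Strategy, Safety, Budget, Audit are mutually in conflict, so at least 5 time slots are needed.
A valid assignment using 5 time slots: Research=2, Hiring=1, Strategy=5, Finance=1, Outreach=2, Safety=4, Budget=2, Audit=3, Ethics=1, Legal=3, Planning=3. Each listed conflict is separated.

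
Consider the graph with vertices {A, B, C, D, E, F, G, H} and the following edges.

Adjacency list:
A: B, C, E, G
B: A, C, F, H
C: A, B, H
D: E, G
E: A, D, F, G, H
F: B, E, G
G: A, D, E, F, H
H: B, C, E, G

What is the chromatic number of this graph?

3

B, C, H are mutually adjacent, so at least 3 colors are needed.
3 colors suffice: A=green, B=red, C=blue, D=green, E=blue, F=green, G=red, H=green. Every edge joins two different colors.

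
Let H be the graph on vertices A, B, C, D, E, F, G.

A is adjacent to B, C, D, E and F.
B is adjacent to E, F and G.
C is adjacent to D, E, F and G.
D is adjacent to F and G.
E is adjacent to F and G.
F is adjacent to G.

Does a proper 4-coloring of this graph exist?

Yes

The chromatic number is 4. A, C, D, F are mutually adjacent (a clique of size 4), so at least 4 colors are needed.
4 colors suffice: color red → {F}; color blue → {A, G}; color green → {B, C}; color yellow → {D, E}.
That is already a proper 4-coloring.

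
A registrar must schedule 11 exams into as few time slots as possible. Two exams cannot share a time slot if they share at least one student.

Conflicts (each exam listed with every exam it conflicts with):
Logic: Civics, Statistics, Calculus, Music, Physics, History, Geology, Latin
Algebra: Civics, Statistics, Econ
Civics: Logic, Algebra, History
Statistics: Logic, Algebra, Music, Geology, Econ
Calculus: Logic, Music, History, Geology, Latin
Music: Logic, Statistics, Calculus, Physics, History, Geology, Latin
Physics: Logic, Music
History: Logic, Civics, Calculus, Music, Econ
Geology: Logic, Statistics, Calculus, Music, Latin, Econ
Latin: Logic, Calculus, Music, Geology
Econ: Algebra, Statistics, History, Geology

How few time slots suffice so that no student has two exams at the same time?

Logic, Calculus, Music, Geology, Latin are mutually in conflict, so at least 5 time slots are needed.
A valid assignment using 5 time slots: Logic=1, Algebra=2, Civics=4, Statistics=4, Calculus=4, Music=2, Physics=3, History=3, Geology=3, Latin=5, Econ=1. Every pair that conflicts lands in different time slots.

5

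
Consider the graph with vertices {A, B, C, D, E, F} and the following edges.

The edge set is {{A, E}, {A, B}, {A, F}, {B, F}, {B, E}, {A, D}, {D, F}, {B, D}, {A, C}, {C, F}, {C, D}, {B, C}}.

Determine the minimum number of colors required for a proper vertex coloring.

5

A, B, C, D, F are mutually adjacent (a clique of size 5), so at least 5 colors are needed.
5 colors suffice: color 1 → {B}; color 2 → {A}; color 3 → {E, F}; color 4 → {D}; color 5 → {C}. No two adjacent vertices share a color.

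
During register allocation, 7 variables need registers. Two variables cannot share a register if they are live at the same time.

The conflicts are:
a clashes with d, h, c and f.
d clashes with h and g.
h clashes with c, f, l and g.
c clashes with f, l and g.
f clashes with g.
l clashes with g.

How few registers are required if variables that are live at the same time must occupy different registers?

a, h, c, f all conflict with each other, so at least 4 registers are needed.
4 registers suffice: register 1 → {h}; register 2 → {d, c}; register 3 → {a, g}; register 4 → {f, l}. Each listed conflict is separated.

4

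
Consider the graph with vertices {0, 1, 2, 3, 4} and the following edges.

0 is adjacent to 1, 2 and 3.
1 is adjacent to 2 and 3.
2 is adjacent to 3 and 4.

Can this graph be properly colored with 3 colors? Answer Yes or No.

No

0, 1, 2, 3 form a clique, so at least 4 colors are needed.
So 3 colors are not enough.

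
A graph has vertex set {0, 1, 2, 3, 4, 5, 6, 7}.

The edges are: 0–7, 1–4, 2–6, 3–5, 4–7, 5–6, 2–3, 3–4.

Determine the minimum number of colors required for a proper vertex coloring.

2

5 and 6 are adjacent, so at least 2 colors are needed.
2 colors suffice: color red → {0, 2, 4, 5}; color blue → {1, 3, 6, 7}. No two adjacent vertices share a color.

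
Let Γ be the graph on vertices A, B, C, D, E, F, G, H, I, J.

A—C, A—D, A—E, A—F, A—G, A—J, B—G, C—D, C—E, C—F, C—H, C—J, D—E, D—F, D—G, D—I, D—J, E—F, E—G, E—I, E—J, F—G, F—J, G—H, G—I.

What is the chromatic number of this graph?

A, C, D, E, F, J are pairwise adjacent (a clique of size 6), so at least 6 colors are needed.
6 colors suffice: color 1 → {C, G}; color 2 → {B, D, H}; color 3 → {E}; color 4 → {A, I}; color 5 → {F}; color 6 → {J}. Every edge joins two different colors.

6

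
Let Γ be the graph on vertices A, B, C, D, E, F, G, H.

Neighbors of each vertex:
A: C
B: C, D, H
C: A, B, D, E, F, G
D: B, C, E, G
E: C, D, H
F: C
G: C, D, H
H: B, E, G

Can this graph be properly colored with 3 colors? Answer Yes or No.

The chromatic number is 3. C, D, E form a triangle, so at least 3 colors are needed.
A valid assignment using 3 colors: A=2, B=3, C=1, D=2, E=3, F=2, G=3, H=1.
That is already a proper 3-coloring.

Yes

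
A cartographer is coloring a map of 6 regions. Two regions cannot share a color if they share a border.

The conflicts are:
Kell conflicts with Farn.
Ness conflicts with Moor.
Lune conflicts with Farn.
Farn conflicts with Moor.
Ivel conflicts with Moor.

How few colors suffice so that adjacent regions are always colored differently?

Lune and Farn conflict, so at least 2 colors are needed.
2 colors suffice: color 1 → {Kell, Lune, Moor}; color 2 → {Ness, Farn, Ivel}. No two conflicting regions share a color.

2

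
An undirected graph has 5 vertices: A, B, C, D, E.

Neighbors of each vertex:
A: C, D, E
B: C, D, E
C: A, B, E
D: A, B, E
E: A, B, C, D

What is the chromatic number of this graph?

3

B, C, E are pairwise adjacent, so at least 3 colors are needed.
A valid assignment using 3 colors: A=3, B=3, C=2, D=2, E=1. Every edge joins two different colors.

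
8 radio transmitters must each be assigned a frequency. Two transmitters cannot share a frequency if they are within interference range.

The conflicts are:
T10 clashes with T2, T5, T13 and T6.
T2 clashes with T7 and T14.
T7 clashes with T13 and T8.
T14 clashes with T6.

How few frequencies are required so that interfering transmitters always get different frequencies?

T7 and T8 conflict, so at least 2 frequencies are needed.
2 frequencies suffice: frequency 1 → {T10, T7, T14}; frequency 2 → {T2, T5, T13, T8, T6}. Every pair that conflicts lands in different frequencies.

2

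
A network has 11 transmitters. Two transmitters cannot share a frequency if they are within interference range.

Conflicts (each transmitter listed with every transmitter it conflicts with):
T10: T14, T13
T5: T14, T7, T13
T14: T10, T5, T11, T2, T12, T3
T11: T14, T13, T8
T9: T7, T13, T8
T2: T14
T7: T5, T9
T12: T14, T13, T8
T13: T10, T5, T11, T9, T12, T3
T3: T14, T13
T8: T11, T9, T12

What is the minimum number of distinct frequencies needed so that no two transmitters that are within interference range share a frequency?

2

T11 and T8 conflict, so at least 2 frequencies are needed.
2 frequencies suffice: T10=2, T5=2, T14=1, T11=2, T9=2, T2=2, T7=1, T12=2, T13=1, T3=2, T8=1. No two conflicting transmitters share a frequency.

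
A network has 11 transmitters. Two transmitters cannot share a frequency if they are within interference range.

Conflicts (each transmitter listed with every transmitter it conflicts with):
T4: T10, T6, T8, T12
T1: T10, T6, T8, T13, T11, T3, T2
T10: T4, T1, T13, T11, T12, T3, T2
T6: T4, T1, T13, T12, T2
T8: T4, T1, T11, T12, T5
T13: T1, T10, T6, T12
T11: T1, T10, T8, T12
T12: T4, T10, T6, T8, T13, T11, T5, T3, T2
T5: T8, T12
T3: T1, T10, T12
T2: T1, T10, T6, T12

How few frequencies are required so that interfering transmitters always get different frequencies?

3

T10, T12, T2 are mutually in conflict, so at least 3 frequencies are needed.
3 frequencies suffice: frequency 1 → {T1, T12}; frequency 2 → {T10, T6, T8}; frequency 3 → {T4, T13, T11, T5, T3, T2}. Every pair that conflicts lands in different frequencies.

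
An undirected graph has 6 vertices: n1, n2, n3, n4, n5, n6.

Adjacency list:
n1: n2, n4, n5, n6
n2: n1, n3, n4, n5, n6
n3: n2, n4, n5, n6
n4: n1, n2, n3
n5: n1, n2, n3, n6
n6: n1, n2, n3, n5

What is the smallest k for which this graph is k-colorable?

4

n1, n2, n5, n6 form a clique, so at least 4 colors are needed.
One proper 4-coloring: n1=G, n2=R, n3=G, n4=B, n5=B, n6=Y. Each edge has distinct colors on its endpoints.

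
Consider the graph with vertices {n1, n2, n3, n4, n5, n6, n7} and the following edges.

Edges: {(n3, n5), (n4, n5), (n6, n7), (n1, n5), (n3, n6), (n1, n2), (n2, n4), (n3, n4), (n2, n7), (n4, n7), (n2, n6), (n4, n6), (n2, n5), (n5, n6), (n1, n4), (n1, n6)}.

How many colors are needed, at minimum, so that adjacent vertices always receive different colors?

5

n1, n2, n4, n5, n6 are mutually adjacent (a clique of size 5), so at least 5 colors are needed.
5 colors suffice: color 1 → {n4}; color 2 → {n6}; color 3 → {n2, n3}; color 4 → {n5, n7}; color 5 → {n1}. Every edge joins two different colors.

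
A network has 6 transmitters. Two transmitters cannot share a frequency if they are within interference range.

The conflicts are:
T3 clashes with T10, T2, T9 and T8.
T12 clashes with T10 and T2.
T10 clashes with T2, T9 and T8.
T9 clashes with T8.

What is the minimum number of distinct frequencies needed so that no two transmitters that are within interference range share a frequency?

4

T3, T10, T9, T8 pairwise conflict, so at least 4 frequencies are needed.
A valid assignment using 4 frequencies: T3=2, T12=2, T10=1, T2=3, T9=4, T8=3. Every pair that conflicts lands in different frequencies.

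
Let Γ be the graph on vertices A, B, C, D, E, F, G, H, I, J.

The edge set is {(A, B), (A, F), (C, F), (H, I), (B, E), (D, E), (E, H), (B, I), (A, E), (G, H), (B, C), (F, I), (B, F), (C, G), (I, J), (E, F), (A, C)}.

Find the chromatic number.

A, B, C, F form a clique, so at least 4 colors are needed.
A valid assignment using 4 colors: A=4, B=1, C=3, D=1, E=3, F=2, G=2, H=1, I=3, J=1. No two adjacent vertices share a color.

4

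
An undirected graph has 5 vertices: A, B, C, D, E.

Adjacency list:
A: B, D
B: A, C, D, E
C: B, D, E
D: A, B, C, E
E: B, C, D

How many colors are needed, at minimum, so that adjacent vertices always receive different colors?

B, C, D, E are pairwise adjacent (a clique of size 4), so at least 4 colors are needed.
4 colors suffice: color red → {B}; color blue → {D}; color green → {A, E}; color yellow → {C}. No two adjacent vertices share a color.

4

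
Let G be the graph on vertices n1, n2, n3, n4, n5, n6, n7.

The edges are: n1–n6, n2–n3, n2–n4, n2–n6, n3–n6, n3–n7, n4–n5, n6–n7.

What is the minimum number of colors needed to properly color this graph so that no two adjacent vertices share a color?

n3, n6, n7 are mutually adjacent, so at least 3 colors are needed.
One proper 3-coloring: n1=2, n2=3, n3=2, n4=1, n5=2, n6=1, n7=3. Each edge has distinct colors on its endpoints.

3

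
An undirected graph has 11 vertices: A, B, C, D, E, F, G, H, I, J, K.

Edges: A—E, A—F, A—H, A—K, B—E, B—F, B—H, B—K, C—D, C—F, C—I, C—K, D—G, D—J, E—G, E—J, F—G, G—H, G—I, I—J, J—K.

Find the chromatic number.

E and J are adjacent, so at least 2 colors are needed.
A valid assignment using 2 colors: A=red, B=red, C=red, D=blue, E=blue, F=blue, G=red, H=blue, I=blue, J=red, K=blue. No two adjacent vertices share a color.

2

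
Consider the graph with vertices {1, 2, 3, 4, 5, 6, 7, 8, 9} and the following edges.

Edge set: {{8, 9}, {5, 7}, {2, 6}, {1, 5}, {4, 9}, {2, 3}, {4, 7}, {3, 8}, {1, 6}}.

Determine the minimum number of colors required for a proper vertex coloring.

3

The cycle 3-8-9-4-7-5-1-6-2-3 has odd length 9, so it cannot be 2-colored; at least 3 colors are needed.
3 colors suffice: color red → {3, 6, 7, 9}; color blue → {2, 4, 5, 8}; color green → {1}. Each edge has distinct colors on its endpoints.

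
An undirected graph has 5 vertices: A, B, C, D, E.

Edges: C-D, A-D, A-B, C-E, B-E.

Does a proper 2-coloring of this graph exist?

No

The cycle C-E-B-A-D-C has odd length 5, so it cannot be 2-colored; at least 3 colors are needed.
So 2 colors are not enough.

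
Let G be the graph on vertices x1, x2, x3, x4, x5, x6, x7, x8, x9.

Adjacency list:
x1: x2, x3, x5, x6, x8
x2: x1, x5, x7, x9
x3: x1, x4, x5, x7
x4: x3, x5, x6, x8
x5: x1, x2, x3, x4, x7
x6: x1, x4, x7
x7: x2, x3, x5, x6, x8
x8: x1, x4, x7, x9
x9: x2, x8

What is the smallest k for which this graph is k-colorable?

3

x1, x2, x5 are mutually adjacent, so at least 3 colors are needed.
3 colors suffice: color red → {x1, x4, x7, x9}; color blue → {x5, x6, x8}; color green → {x2, x3}. No two adjacent vertices share a color.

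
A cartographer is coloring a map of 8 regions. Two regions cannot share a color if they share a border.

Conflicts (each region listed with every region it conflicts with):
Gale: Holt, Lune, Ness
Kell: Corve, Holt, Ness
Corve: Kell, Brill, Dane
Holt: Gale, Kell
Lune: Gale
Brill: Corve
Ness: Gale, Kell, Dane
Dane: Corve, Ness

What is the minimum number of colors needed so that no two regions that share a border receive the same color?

Corve and Brill conflict, so at least 2 colors are needed.
2 colors suffice: color 1 → {Corve, Holt, Lune, Ness}; color 2 → {Gale, Kell, Brill, Dane}. No two conflicting regions share a color.

2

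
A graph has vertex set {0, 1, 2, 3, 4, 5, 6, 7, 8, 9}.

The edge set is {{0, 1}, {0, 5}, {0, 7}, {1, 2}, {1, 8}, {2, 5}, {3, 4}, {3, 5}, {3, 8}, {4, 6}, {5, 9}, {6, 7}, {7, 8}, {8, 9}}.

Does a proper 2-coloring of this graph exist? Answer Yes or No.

The cycle 1-8-9-5-0-1 has odd length 5, so it cannot be 2-colored; at least 3 colors are needed.
So 2 colors are not enough.

No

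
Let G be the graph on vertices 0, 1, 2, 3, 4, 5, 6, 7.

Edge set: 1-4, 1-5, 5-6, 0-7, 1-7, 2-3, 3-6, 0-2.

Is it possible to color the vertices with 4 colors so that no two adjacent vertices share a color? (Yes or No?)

The chromatic number is 3. The cycle 7-1-5-6-3-2-0-7 has odd length 7, so it cannot be 2-colored; at least 3 colors are needed.
3 colors suffice: color red → {0, 1, 6}; color blue → {2, 4, 5, 7}; color green → {3}.
Since 4 ≥ 3, a proper 4-coloring certainly exists.

Yes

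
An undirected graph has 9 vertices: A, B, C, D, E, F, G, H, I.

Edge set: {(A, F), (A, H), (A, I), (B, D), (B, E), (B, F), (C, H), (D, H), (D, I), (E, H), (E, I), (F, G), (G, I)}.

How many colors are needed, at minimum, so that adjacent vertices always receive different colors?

The cycle F-A-H-E-B-F has odd length 5, so it cannot be 2-colored; at least 3 colors are needed.
One proper 3-coloring: A=3, B=1, C=2, D=2, E=2, F=2, G=3, H=1, I=1. Each edge has distinct colors on its endpoints.

3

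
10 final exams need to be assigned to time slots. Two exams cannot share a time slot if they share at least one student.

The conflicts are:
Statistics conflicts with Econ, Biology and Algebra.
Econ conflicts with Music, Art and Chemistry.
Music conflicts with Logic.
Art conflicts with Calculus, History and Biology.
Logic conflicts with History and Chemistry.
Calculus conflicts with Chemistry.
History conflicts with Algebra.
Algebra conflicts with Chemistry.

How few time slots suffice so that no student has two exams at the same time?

3

The cycle Calculus-Chemistry-Algebra-History-Art-Calculus has odd length 5, so it cannot be 2-colored; at least 3 time slots are needed.
3 time slots suffice: time slot 1 → {Statistics, Music, Art, Chemistry}; time slot 2 → {Econ, Logic, Calculus, Biology, Algebra}; time slot 3 → {History}. No two conflicting exams share a time slot.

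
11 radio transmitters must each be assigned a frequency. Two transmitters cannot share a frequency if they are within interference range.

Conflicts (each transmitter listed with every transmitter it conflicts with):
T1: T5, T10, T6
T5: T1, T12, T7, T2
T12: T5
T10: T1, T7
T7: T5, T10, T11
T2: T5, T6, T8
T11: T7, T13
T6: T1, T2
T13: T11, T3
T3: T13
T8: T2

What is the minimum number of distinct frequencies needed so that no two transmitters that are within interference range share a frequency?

T5 and T2 conflict, so at least 2 frequencies are needed.
A valid assignment using 2 frequencies: T1=2, T5=1, T12=2, T10=1, T7=2, T2=2, T11=1, T6=1, T13=2, T3=1, T8=1. Each listed conflict is separated.

2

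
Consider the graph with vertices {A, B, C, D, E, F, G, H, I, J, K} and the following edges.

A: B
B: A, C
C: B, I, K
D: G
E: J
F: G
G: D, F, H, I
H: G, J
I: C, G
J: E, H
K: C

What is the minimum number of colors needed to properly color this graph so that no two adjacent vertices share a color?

B and C are adjacent, so at least 2 colors are needed.
A valid assignment using 2 colors: A=1, B=2, C=1, D=2, E=2, F=2, G=1, H=2, I=2, J=1, K=2. No two adjacent vertices share a color.

2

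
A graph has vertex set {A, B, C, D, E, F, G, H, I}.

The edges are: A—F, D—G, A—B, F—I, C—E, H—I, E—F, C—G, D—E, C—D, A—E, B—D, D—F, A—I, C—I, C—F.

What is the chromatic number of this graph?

4

C, D, E, F form a clique, so at least 4 colors are needed.
4 colors suffice: color red → {D, I}; color blue → {B, F, G, H}; color green → {A, C}; color yellow → {E}. Every edge joins two different colors.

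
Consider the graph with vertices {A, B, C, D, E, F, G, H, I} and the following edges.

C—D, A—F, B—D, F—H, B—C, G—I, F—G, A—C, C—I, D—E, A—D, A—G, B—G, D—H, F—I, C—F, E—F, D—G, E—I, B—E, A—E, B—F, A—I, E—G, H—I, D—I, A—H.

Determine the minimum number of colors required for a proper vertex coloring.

5

A, E, F, G, I are mutually adjacent (a clique of size 5), so at least 5 colors are needed.
5 colors suffice: A=1, B=1, C=4, D=3, E=5, F=3, G=4, H=4, I=2. Each edge has distinct colors on its endpoints.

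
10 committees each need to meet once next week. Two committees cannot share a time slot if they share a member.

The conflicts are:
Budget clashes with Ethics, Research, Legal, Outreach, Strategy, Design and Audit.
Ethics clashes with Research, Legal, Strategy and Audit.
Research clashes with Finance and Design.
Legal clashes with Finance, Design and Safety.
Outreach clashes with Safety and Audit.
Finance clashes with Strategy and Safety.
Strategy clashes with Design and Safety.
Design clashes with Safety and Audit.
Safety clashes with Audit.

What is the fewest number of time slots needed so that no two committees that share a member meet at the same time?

Legal, Finance, Safety pairwise conflict, so at least 3 time slots are needed.
3 time slots suffice: time slot 1 → {Budget, Safety}; time slot 2 → {Ethics, Outreach, Finance, Design}; time slot 3 → {Research, Legal, Strategy, Audit}. Every pair that conflicts lands in different time slots.

3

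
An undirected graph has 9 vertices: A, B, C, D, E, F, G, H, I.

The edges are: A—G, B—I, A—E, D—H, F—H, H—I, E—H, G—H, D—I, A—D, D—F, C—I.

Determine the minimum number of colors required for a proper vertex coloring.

D, F, H are pairwise adjacent, so at least 3 colors are needed.
3 colors suffice: A=1, B=1, C=1, D=2, E=2, F=3, G=2, H=1, I=3. Every edge joins two different colors.

3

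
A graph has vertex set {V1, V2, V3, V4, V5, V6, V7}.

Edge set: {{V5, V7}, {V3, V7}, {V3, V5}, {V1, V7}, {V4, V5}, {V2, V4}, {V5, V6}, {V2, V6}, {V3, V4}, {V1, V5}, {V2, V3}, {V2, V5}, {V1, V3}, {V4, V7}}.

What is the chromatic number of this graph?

V1, V3, V5, V7 form a clique, so at least 4 colors are needed.
4 colors suffice: V1=4, V2=3, V3=2, V4=4, V5=1, V6=2, V7=3. No two adjacent vertices share a color.

4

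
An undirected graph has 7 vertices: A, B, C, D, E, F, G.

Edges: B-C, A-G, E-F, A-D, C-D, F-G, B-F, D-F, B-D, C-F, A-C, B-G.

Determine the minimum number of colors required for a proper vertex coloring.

B, C, D, F are pairwise adjacent (a clique of size 4), so at least 4 colors are needed.
4 colors suffice: color 1 → {A, F}; color 2 → {B, E}; color 3 → {C, G}; color 4 → {D}. Every edge joins two different colors.

4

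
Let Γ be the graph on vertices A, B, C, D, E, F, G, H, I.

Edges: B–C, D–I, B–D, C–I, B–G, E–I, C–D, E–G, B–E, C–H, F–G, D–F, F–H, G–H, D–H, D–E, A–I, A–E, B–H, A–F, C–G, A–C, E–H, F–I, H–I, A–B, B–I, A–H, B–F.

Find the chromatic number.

5

B, D, F, H, I are mutually adjacent (a clique of size 5), so at least 5 colors are needed.
5 colors suffice: color 1 → {H}; color 2 → {B}; color 3 → {G, I}; color 4 → {C, E, F}; color 5 → {A, D}. No two adjacent vertices share a color.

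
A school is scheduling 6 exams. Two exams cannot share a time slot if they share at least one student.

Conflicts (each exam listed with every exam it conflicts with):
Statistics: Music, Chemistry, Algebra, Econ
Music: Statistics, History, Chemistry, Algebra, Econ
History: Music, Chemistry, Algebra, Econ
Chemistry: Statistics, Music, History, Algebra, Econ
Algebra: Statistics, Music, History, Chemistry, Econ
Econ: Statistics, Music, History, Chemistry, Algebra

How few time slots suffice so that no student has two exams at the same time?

5

Music, History, Chemistry, Algebra, Econ all conflict with each other, so at least 5 time slots are needed.
Using 5 time slots: Statistics=5, Music=2, History=5, Chemistry=1, Algebra=4, Econ=3. Each listed conflict is separated.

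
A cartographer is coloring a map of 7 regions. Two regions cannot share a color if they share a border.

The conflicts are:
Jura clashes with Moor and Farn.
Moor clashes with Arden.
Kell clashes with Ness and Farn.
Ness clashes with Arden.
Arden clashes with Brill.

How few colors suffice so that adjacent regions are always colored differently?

2

Moor and Arden conflict, so at least 2 colors are needed.
2 colors suffice: color 1 → {Jura, Kell, Arden}; color 2 → {Moor, Ness, Farn, Brill}. Each listed conflict is separated.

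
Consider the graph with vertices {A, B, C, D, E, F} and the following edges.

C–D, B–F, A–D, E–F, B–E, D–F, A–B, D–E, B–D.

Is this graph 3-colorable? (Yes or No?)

B, D, E, F are mutually adjacent (a clique of size 4), so at least 4 colors are needed.
So 3 colors are not enough.

No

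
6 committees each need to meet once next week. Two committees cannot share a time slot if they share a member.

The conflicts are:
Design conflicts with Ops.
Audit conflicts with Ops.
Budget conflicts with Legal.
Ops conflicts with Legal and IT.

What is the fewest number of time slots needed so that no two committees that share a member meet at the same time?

Ops and IT conflict, so at least 2 time slots are needed.
2 time slots suffice: time slot 1 → {Budget, Ops}; time slot 2 → {Design, Audit, Legal, IT}. Every pair that conflicts lands in different time slots.

2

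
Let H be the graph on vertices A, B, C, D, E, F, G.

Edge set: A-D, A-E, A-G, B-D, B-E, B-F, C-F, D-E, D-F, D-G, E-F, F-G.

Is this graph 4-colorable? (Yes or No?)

Yes

The chromatic number is 4. B, D, E, F form a clique, so at least 4 colors are needed.
4 colors suffice: A=red, B=yellow, C=blue, D=blue, E=green, F=red, G=green.
That is already a proper 4-coloring.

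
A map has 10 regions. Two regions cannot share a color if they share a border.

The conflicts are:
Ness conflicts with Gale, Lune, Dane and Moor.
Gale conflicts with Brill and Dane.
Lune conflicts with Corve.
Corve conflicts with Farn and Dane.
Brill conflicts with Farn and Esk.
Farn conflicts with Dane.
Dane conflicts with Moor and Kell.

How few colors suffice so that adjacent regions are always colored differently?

Ness, Gale, Dane are mutually in conflict, so at least 3 colors are needed.
3 colors suffice: Ness=2, Gale=3, Lune=1, Corve=3, Brill=1, Farn=2, Dane=1, Moor=3, Esk=2, Kell=2. No two conflicting regions share a color.

3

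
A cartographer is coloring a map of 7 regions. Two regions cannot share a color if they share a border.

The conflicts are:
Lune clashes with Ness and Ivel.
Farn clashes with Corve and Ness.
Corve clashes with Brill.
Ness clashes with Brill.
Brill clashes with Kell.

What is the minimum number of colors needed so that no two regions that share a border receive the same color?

2

Corve and Brill conflict, so at least 2 colors are needed.
A valid assignment using 2 colors: Lune=1, Farn=1, Corve=2, Ness=2, Brill=1, Kell=2, Ivel=2. Each listed conflict is separated.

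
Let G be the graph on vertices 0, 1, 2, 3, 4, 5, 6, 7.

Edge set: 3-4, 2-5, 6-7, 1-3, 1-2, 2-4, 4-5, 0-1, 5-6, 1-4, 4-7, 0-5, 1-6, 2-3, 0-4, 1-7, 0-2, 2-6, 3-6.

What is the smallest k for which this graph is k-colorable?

0, 2, 4, 5 form a clique, so at least 4 colors are needed.
4 colors suffice: color a → {1, 5}; color b → {4, 6}; color c → {2, 7}; color d → {0, 3}. Each edge has distinct colors on its endpoints.

4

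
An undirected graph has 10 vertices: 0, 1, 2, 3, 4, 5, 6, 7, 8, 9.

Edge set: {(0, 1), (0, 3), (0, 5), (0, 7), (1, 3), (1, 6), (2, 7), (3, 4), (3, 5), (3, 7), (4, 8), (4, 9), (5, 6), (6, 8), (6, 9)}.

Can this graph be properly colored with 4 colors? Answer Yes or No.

Yes

The chromatic number is 3. 0, 1, 3 are pairwise adjacent, so at least 3 colors are needed.
3 colors suffice: color red → {2, 3, 6}; color blue → {0, 4}; color green → {1, 5, 7, 8, 9}.
Since 4 ≥ 3, a proper 4-coloring certainly exists.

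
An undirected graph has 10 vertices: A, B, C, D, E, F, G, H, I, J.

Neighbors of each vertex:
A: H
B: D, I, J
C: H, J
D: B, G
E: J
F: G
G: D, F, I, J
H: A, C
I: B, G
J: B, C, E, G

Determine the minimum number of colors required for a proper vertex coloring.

2

G and J are adjacent, so at least 2 colors are needed.
2 colors suffice: color 1 → {A, B, C, E, G}; color 2 → {D, F, H, I, J}. No two adjacent vertices share a color.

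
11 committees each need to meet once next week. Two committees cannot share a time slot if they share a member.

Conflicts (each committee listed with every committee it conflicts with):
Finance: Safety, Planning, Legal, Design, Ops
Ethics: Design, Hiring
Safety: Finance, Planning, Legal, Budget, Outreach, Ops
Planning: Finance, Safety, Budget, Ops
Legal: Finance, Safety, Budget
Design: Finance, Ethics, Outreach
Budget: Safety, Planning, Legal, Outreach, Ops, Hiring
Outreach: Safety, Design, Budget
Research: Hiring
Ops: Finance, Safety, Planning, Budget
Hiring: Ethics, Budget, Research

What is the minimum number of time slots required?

4

Safety, Planning, Budget, Ops all conflict with each other, so at least 4 time slots are needed.
A valid assignment using 4 time slots: Finance=1, Ethics=1, Safety=2, Planning=3, Legal=3, Design=2, Budget=1, Outreach=3, Research=1, Ops=4, Hiring=2. No two conflicting committees share a time slot.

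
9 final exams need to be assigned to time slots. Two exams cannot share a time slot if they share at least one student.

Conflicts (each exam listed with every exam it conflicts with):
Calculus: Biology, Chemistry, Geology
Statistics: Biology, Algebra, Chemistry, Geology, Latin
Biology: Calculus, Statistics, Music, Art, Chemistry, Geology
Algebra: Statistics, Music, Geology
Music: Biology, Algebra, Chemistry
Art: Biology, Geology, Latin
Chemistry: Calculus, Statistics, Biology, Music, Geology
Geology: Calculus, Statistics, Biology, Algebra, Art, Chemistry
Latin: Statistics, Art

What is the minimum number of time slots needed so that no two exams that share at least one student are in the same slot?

4

Calculus, Biology, Chemistry, Geology all conflict with each other, so at least 4 time slots are needed.
4 time slots suffice: time slot 1 → {Biology, Algebra, Latin}; time slot 2 → {Music, Geology}; time slot 3 → {Calculus, Statistics, Art}; time slot 4 → {Chemistry}. No two conflicting exams share a time slot.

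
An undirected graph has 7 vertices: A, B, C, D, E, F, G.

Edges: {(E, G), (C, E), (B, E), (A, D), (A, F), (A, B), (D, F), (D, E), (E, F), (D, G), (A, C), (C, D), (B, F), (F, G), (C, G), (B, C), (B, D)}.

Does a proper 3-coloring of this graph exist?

No

C, D, E, G are mutually adjacent (a clique of size 4), so at least 4 colors are needed.
So 3 colors are not enough.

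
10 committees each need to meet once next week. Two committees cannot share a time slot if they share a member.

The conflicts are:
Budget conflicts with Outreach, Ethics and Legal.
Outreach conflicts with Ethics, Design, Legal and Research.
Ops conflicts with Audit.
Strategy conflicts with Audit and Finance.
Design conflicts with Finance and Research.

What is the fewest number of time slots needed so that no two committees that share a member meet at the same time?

3

Budget, Outreach, Legal are mutually in conflict, so at least 3 time slots are needed.
3 time slots suffice: Budget=2, Outreach=1, Ops=2, Ethics=3, Strategy=2, Design=2, Legal=3, Audit=1, Finance=1, Research=3. Each listed conflict is separated.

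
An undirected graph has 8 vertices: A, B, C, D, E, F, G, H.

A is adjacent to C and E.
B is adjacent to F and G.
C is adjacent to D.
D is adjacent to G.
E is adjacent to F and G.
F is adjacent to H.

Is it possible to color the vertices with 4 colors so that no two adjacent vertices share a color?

The chromatic number is 3. The cycle E-G-D-C-A-E has odd length 5, so it cannot be 2-colored; at least 3 colors are needed.
A valid assignment using 3 colors: A=3, B=2, C=1, D=2, E=2, F=1, G=1, H=2.
Since 4 ≥ 3, a proper 4-coloring certainly exists.

Yes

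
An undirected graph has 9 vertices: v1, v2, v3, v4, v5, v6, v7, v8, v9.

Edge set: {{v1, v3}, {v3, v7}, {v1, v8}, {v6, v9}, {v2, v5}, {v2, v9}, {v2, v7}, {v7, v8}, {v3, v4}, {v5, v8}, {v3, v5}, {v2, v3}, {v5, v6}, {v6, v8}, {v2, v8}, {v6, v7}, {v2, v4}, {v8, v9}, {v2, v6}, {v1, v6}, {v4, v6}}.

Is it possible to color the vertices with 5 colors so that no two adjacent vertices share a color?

Yes

The chromatic number is 4. v2, v5, v6, v8 are pairwise adjacent (a clique of size 4), so at least 4 colors are needed.
4 colors suffice: v1=2, v2=2, v3=1, v4=3, v5=4, v6=1, v7=4, v8=3, v9=4.
Since 5 ≥ 4, a proper 5-coloring certainly exists.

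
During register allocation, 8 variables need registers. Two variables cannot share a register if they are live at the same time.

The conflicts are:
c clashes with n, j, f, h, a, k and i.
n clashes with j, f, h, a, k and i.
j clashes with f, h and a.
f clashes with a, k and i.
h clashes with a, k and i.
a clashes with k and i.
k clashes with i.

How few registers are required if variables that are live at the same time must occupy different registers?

6

c, n, h, a, k, i all conflict with each other, so at least 6 registers are needed.
A valid assignment using 6 registers: c=2, n=3, j=5, f=4, h=4, a=1, k=6, i=5. Every pair that conflicts lands in different registers.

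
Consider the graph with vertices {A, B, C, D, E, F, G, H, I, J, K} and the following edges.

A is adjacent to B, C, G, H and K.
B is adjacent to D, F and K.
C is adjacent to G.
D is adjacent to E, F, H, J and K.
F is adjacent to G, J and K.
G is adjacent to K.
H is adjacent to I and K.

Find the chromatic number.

B, D, F, K are mutually adjacent (a clique of size 4), so at least 4 colors are needed.
One proper 4-coloring: A=red, B=yellow, C=blue, D=red, E=blue, F=green, G=yellow, H=green, I=red, J=blue, K=blue. Each edge has distinct colors on its endpoints.

4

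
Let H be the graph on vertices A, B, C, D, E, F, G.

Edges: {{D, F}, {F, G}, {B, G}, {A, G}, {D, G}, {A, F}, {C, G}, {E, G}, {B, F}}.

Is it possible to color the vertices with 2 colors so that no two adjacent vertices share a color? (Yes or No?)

No

B, F, G are pairwise adjacent, so at least 3 colors are needed.
So 2 colors are not enough.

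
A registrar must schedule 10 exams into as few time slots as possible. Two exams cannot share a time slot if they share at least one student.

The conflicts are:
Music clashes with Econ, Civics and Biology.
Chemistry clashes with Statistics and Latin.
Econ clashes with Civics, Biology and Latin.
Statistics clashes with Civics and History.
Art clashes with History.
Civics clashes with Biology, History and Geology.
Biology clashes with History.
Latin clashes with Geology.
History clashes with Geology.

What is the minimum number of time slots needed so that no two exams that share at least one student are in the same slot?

4

Music, Econ, Civics, Biology pairwise conflict, so at least 4 time slots are needed.
4 time slots suffice: time slot 1 → {Art, Civics, Latin}; time slot 2 → {Chemistry, Econ, History}; time slot 3 → {Statistics, Biology, Geology}; time slot 4 → {Music}. Every pair that conflicts lands in different time slots.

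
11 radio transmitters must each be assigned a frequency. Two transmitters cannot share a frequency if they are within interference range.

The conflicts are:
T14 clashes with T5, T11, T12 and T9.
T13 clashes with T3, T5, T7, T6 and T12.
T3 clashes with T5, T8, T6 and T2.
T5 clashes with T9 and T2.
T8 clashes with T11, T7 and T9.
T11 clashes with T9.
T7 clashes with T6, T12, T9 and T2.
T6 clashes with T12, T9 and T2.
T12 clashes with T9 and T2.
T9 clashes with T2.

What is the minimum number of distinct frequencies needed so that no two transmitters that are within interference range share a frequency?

5

T7, T6, T12, T9, T2 are mutually in conflict, so at least 5 frequencies are needed.
5 frequencies suffice: frequency 1 → {T3, T9}; frequency 2 → {T5, T11, T7}; frequency 3 → {T14, T13, T8, T2}; frequency 4 → {T6}; frequency 5 → {T12}. No two conflicting transmitters share a frequency.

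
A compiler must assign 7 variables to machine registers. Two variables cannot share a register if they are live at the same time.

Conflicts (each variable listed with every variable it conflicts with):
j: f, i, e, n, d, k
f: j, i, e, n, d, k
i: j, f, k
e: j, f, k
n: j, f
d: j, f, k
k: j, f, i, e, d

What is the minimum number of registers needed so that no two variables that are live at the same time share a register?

4

j, f, d, k all conflict with each other, so at least 4 registers are needed.
Using 4 registers: j=2, f=1, i=4, e=4, n=3, d=4, k=3. No two conflicting variables share a register.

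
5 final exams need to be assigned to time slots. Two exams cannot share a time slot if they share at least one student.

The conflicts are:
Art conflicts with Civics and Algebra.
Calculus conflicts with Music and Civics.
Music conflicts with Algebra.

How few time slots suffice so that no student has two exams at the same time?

3

The cycle Algebra-Music-Calculus-Civics-Art-Algebra has odd length 5, so it cannot be 2-colored; at least 3 time slots are needed.
3 time slots suffice: Art=3, Calculus=1, Music=2, Civics=2, Algebra=1. No two conflicting exams share a time slot.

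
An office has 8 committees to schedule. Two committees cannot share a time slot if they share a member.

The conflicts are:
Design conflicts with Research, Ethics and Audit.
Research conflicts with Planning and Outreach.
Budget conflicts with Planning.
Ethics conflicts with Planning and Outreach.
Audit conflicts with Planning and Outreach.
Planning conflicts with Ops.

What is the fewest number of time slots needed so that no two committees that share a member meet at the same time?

Budget and Planning conflict, so at least 2 time slots are needed.
2 time slots suffice: time slot 1 → {Design, Planning, Outreach}; time slot 2 → {Research, Budget, Ethics, Audit, Ops}. Every pair that conflicts lands in different time slots.

2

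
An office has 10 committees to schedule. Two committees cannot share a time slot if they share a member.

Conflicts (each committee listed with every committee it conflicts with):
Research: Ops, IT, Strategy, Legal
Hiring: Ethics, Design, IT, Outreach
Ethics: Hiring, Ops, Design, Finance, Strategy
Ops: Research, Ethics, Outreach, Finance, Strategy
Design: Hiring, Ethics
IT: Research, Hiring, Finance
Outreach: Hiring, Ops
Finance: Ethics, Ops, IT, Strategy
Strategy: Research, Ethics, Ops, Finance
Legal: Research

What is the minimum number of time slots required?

Ethics, Ops, Finance, Strategy pairwise conflict, so at least 4 time slots are needed.
4 time slots suffice: Research=2, Hiring=1, Ethics=2, Ops=1, Design=3, IT=4, Outreach=2, Finance=3, Strategy=4, Legal=1. Each listed conflict is separated.

4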